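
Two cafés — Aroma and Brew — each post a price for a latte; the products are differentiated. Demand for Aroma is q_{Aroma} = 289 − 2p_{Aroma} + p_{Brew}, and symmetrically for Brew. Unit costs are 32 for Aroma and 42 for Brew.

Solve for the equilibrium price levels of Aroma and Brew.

Aroma's profit: π = (p_{Aroma} − 32)(289 − 2p_{Aroma} + p_{Brew}).
∂π/∂p_{Aroma} = 353 − 4p_{Aroma} + p_{Brew} = 0 ⇒ p_{Aroma} = 88.25 + 0.25p_{Brew}.
Similarly p_{Brew} = 93.25 + 0.25p_{Aroma}.
Substituting the second reaction function into the first: p_{Aroma} = 88.25 + 0.25(93.25 + 0.25p_{Aroma}), which gives 0.9375p_{Aroma} = 111.5625 ⇒ p_{Aroma} = 119.
Then p_{Brew} = 93.25 + 0.25·119 = 123.

119, 123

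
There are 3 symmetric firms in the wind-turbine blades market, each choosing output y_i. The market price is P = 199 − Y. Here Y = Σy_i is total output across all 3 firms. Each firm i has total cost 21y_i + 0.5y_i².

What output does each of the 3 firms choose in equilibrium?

35.6

A representative firm's profit is π_i = y_i(199 − Y) − 21y_i − 0.5y_i², with Y = y_i + Σ_{j≠i} y_j.
First-order condition: 178 − 3y_i − Σ_{j≠i} y_j = 0.
With identical firms, set every y_j = y: then 178 − 3y − 2y = 0, i.e. y = 178/5 = 35.6.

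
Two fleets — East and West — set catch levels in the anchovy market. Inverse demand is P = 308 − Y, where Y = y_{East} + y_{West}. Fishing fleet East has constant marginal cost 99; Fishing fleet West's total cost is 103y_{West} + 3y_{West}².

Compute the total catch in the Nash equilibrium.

111.2

Fishing fleet East's profit: π = y_{East}(308 − (y_{East} + y_{West})) − 99y_{East}.
∂π/∂y_{East} = 209 − 2y_{East} − y_{West} = 0, so y_{East} = 104.5 − 0.5y_{West}.
For West: ∂π/∂y_{West} = 205 − 8y_{West} − y_{East} = 0 ⇒ y_{West} = 25.625 − 0.125y_{East}.
Plugging y_{West} into East's best response: y_{East} = 104.5 − 0.5(25.625 − 0.125y_{East}) ⇒ 0.9375y_{East} = 91.6875, so y_{East} = 97.8.
Then y_{West} = 25.625 − 0.125·97.8 = 13.4.
Total catch: 97.8 + 13.4 = 111.2.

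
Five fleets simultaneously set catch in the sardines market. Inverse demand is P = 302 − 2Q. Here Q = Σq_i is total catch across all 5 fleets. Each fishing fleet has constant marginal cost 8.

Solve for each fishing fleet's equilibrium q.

A representative fishing fleet's profit is π_i = q_i(302 − 2Q) − 8q_i, with Q = q_i + Σ_{j≠i} q_j.
First-order condition: 294 − 4q_i − 2Σ_{j≠i} q_j = 0.
Imposing symmetry (q_j = q for all j) turns Σ_{j≠i} q_j into 4q, so 294 = 12q and q = 24.5.

24.5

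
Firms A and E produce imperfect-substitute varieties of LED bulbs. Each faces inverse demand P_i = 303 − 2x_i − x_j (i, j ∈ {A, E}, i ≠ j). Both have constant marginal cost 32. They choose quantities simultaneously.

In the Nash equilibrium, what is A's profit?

Firm A's profit: π = x_A(303 − 2x_A − x_E) − 32x_A.
∂π/∂x_A = 271 − 4x_A − x_E = 0 ⇒ x_A = 67.75 − 0.25x_E.
Setting x_A = x_E in the reaction function: x_A = 67.75 − 0.25x_A, so x_A = 67.75 / 1.25 = 54.2.
P_A = 303 − 2·54.2 − 54.2 = 140.4.
Profit = (140.4 − 32)·54.2 = 5875.28.

5875.28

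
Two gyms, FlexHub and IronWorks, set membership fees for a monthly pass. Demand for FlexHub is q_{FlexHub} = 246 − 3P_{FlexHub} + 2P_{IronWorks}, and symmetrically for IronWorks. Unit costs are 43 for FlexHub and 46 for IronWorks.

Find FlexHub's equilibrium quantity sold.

FlexHub's profit: π = (P_{FlexHub} − 43)(246 − 3P_{FlexHub} + 2P_{IronWorks}).
∂π/∂P_{FlexHub} = 375 − 6P_{FlexHub} + 2P_{IronWorks} = 0 ⇒ P_{FlexHub} = 62.5 + (1/3)P_{IronWorks}.
Similarly P_{IronWorks} = 64 + (1/3)P_{FlexHub}.
Solving the two reaction functions simultaneously: (1 − (1/3)(1/3))P_{FlexHub} = 62.5 + (1/3)·64, so (8/9)P_{FlexHub} = 503/6 and P_{FlexHub} = 94.3125.
Then P_{IronWorks} = 64 + (1/3)·94.3125 = 95.4375.
q_{FlexHub} = 246 − 3·94.3125 + 2·95.4375 = 153.9375.

153.9375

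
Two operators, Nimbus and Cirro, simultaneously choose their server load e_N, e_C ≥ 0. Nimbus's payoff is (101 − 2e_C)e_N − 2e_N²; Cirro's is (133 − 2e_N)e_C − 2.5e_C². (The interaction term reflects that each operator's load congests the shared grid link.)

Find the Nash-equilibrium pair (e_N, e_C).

Expanding Nimbus's payoff: 101e_N − 2e_Ce_N − 2e_N².
∂π/∂e_N = 101 − 2e_C − 4e_N = 0, so e_N = 25.25 − 0.5e_C.
Likewise for Cirro: e_C = 26.6 − 0.4e_N.
Plugging e_C into Nimbus's best response: e_N = 25.25 − 0.5(26.6 − 0.4e_N) ⇒ 0.8e_N = 11.95, so e_N = 14.9375.
Then e_C = 26.6 − 0.4·14.9375 = 20.625.

14.9375, 20.625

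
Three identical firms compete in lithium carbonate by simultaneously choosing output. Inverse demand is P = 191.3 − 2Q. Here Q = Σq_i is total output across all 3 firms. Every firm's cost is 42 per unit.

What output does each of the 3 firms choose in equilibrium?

18.6625

A representative firm's profit is π_i = q_i(191.3 − 2Q) − 42q_i, with Q = q_i + Σ_{j≠i} q_j.
First-order condition: 149.3 − 4q_i − 2Σ_{j≠i} q_j = 0.
With identical firms, set every q_j = q: then 149.3 − 4q − 4q = 0, i.e. q = 149.3/8 = 18.6625.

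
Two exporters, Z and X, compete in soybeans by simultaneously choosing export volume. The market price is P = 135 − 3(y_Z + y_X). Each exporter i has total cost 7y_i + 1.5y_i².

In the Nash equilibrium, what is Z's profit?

512

Exporter Z's profit: π = y_Z(135 − 3(y_Z + y_X)) − 7y_Z − 1.5y_Z².
∂π/∂y_Z = 128 − 9y_Z − 3y_X = 0, so y_Z = 128/9 − (1/3)y_X.
Setting y_Z = y_X in the reaction function: y_Z = 128/9 − (1/3)y_Z, so y_Z = (128/9) / (4/3) = 32/3.
Price P = 135 − 3·(64/3) = 71.
Z's profit: (71 − 7)·(32/3) − 1.5(32/3)² = 512.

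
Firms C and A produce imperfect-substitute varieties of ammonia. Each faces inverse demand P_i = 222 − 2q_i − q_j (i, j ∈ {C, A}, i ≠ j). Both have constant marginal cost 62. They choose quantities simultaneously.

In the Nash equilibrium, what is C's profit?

2048

Firm C's profit: π = q_C(222 − 2q_C − q_A) − 62q_C.
∂π/∂q_C = 160 − 4q_C − q_A = 0 ⇒ q_C = 40 − 0.25q_A.
Setting q_C = q_A in the reaction function: q_C = 40 − 0.25q_C, so q_C = 40 / 1.25 = 32.
P_C = 222 − 2·32 − 32 = 126.
Profit = (126 − 62)·32 = 2048.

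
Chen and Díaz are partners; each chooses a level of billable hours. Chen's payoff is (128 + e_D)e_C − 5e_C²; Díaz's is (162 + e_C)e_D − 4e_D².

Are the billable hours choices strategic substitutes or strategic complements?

strategic complements

Expanding Chen's payoff: 128e_C + e_De_C − 5e_C².
∂π/∂e_C = 128 + e_D − 10e_C = 0, so e_C = 12.8 + 0.1e_D.
The best-response slope de_C/de_D = 0.1 > 0: the reaction function is upward-sloping, so the choices are strategic complements.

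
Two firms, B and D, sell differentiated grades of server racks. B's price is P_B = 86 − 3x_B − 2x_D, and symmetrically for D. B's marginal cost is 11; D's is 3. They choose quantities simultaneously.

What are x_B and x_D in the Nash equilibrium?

Firm B's profit: π = x_B(86 − 3x_B − 2x_D) − 11x_B.
∂π/∂x_B = 75 − 6x_B − 2x_D = 0 ⇒ x_B = 12.5 − (1/3)x_D.
Similarly x_D = 83/6 − (1/3)x_B.
Solving the two reaction functions simultaneously: (1 − (−1/3)(−1/3))x_B = 12.5 − (1/3)·(83/6), so (8/9)x_B = 71/9 and x_B = 8.875.
Then x_D = 83/6 − (1/3)·8.875 = 10.875.

8.875, 10.875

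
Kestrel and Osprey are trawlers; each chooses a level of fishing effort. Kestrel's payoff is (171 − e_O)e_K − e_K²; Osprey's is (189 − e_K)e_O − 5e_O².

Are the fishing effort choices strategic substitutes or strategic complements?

strategic substitutes

Expanding Kestrel's payoff: 171e_K − e_Oe_K − e_K².
∂π/∂e_K = 171 − e_O − 2e_K = 0, so e_K = 85.5 − 0.5e_O.
The best-response slope de_K/de_O = −0.5 < 0: the reaction function is downward-sloping, so the choices are strategic substitutes.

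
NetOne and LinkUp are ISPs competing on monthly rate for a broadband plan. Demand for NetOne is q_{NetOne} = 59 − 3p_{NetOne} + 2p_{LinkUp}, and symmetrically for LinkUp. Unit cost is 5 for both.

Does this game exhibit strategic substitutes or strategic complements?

NetOne's profit: π = (p_{NetOne} − 5)(59 − 3p_{NetOne} + 2p_{LinkUp}).
∂π/∂p_{NetOne} = 74 − 6p_{NetOne} + 2p_{LinkUp} = 0 ⇒ p_{NetOne} = 37/3 + (1/3)p_{LinkUp}.
The best-response slope dp_{NetOne}/dp_{LinkUp} = 1/3 > 0: the reaction function is upward-sloping, so the choices are strategic complements.

strategic complements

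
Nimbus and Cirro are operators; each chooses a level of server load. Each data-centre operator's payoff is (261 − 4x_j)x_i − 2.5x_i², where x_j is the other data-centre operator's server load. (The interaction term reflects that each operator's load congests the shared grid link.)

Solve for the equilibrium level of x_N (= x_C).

Nimbus's payoff is (261 − 4x_C)x_N − 2.5x_N².
∂π/∂x_N = 261 − 4x_C − 5x_N = 0, so x_N = 52.2 − 0.8x_C.
The game is symmetric, so in equilibrium x_C = x_N: the reaction function gives 1.8x_N = 52.2, hence x_N = 29.

29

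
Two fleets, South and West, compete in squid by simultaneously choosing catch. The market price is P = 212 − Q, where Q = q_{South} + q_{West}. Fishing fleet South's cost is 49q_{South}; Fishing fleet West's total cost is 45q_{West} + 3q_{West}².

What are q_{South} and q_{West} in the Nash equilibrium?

Fishing fleet South's profit: π = q_{South}(212 − (q_{South} + q_{West})) − 49q_{South}.
∂π/∂q_{South} = 163 − 2q_{South} − q_{West} = 0, so q_{South} = 81.5 − 0.5q_{West}.
For West: ∂π/∂q_{West} = 167 − 8q_{West} − q_{South} = 0 ⇒ q_{West} = 20.875 − 0.125q_{South}.
Solving the two reaction functions simultaneously: (1 − (−0.5)(−0.125))q_{South} = 81.5 − 0.5·20.875, so 0.9375q_{South} = 71.0625 and q_{South} = 75.8.
Then q_{West} = 20.875 − 0.125·75.8 = 11.4.

75.8, 11.4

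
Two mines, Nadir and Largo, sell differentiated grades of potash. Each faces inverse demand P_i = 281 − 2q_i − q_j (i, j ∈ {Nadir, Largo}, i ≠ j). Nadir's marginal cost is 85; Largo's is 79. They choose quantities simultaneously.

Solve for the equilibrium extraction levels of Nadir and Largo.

38.8, 40.8

Mine Nadir's profit: π = q_{Nadir}(281 − 2q_{Nadir} − q_{Largo}) − 85q_{Nadir}.
∂π/∂q_{Nadir} = 196 − 4q_{Nadir} − q_{Largo} = 0 ⇒ q_{Nadir} = 49 − 0.25q_{Largo}.
Similarly q_{Largo} = 50.5 − 0.25q_{Nadir}.
Substituting the second reaction function into the first: q_{Nadir} = 49 − 0.25(50.5 − 0.25q_{Nadir}), which gives 0.9375q_{Nadir} = 36.375 ⇒ q_{Nadir} = 38.8.
Then q_{Largo} = 50.5 − 0.25·38.8 = 40.8.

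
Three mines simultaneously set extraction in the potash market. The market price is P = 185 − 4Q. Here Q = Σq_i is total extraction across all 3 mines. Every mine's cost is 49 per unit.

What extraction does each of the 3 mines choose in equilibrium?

8.5

A representative mine's profit is π_i = q_i(185 − 4Q) − 49q_i, with Q = q_i + Σ_{j≠i} q_j.
First-order condition: 136 − 8q_i − 4Σ_{j≠i} q_j = 0.
Imposing symmetry (q_j = q for all j) turns Σ_{j≠i} q_j into 2q, so 136 = 16q and q = 8.5.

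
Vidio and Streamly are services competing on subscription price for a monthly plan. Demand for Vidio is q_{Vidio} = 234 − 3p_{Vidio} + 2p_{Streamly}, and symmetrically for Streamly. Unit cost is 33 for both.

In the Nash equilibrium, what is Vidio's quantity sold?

150.75

Vidio's profit: π = (p_{Vidio} − 33)(234 − 3p_{Vidio} + 2p_{Streamly}).
∂π/∂p_{Vidio} = 333 − 6p_{Vidio} + 2p_{Streamly} = 0 ⇒ p_{Vidio} = 55.5 + (1/3)p_{Streamly}.
By symmetry p_{Streamly} = p_{Vidio}; substituting into the reaction function, (2/3)p_{Vidio} = 55.5 and p_{Vidio} = 83.25.
q_{Vidio} = 234 − 3·83.25 + 2·83.25 = 150.75.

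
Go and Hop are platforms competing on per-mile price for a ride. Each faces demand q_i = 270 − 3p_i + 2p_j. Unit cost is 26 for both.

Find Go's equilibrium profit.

Go's profit: π = (p_{Go} − 26)(270 − 3p_{Go} + 2p_{Hop}).
∂π/∂p_{Go} = 348 − 6p_{Go} + 2p_{Hop} = 0 ⇒ p_{Go} = 58 + (1/3)p_{Hop}.
By symmetry p_{Hop} = p_{Go}; substituting into the reaction function, (2/3)p_{Go} = 58 and p_{Go} = 87.
q_{Go} = 270 − 3·87 + 2·87 = 183.
Profit = (87 − 26)·183 = 11163.

11163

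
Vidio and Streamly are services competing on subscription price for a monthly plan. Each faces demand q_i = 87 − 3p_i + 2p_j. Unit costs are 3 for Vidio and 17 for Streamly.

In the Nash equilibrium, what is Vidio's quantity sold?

Vidio's profit: π = (p_{Vidio} − 3)(87 − 3p_{Vidio} + 2p_{Streamly}).
∂π/∂p_{Vidio} = 96 − 6p_{Vidio} + 2p_{Streamly} = 0 ⇒ p_{Vidio} = 16 + (1/3)p_{Streamly}.
Similarly p_{Streamly} = 23 + (1/3)p_{Vidio}.
Plugging p_{Streamly} into Vidio's best response: p_{Vidio} = 16 + (1/3)(23 + (1/3)p_{Vidio}) ⇒ (8/9)p_{Vidio} = 71/3, so p_{Vidio} = 26.625.
Then p_{Streamly} = 23 + (1/3)·26.625 = 31.875.
q_{Vidio} = 87 − 3·26.625 + 2·31.875 = 70.875.

70.875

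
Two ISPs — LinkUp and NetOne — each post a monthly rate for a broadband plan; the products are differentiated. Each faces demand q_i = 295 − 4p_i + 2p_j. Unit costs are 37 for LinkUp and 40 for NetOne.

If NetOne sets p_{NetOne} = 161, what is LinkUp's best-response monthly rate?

LinkUp's profit: π = (p_{LinkUp} − 37)(295 − 4p_{LinkUp} + 2p_{NetOne}).
∂π/∂p_{LinkUp} = 443 − 8p_{LinkUp} + 2p_{NetOne} = 0 ⇒ p_{LinkUp} = 55.375 + 0.25p_{NetOne}.
At p_{NetOne} = 161: p_{LinkUp} = 55.375 + 0.25·161 = 95.625.

95.625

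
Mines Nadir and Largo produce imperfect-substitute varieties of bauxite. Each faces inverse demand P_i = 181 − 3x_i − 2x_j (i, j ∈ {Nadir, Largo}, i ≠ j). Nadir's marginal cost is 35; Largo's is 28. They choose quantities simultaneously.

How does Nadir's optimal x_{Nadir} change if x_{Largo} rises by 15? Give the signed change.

Mine Nadir's profit: π = x_{Nadir}(181 − 3x_{Nadir} − 2x_{Largo}) − 35x_{Nadir}.
∂π/∂x_{Nadir} = 146 − 6x_{Nadir} − 2x_{Largo} = 0 ⇒ x_{Nadir} = 73/3 − (1/3)x_{Largo}.
The reaction-function slope is −1/3, so a 15-unit rise in x_{Largo} moves x_{Nadir} by −1/3 × 15 = −5. Nadir's best response falls — the actions are strategic substitutes.

-5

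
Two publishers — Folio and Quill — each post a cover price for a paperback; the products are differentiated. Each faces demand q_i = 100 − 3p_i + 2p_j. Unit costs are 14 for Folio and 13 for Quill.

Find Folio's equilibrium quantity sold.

Folio's profit: π = (p_{Folio} − 14)(100 − 3p_{Folio} + 2p_{Quill}).
∂π/∂p_{Folio} = 142 − 6p_{Folio} + 2p_{Quill} = 0 ⇒ p_{Folio} = 71/3 + (1/3)p_{Quill}.
Similarly p_{Quill} = 139/6 + (1/3)p_{Folio}.
Solving the two reaction functions simultaneously: (1 − (1/3)(1/3))p_{Folio} = 71/3 + (1/3)·(139/6), so (8/9)p_{Folio} = 565/18 and p_{Folio} = 35.3125.
Then p_{Quill} = 139/6 + (1/3)·35.3125 = 34.9375.
q_{Folio} = 100 − 3·35.3125 + 2·34.9375 = 63.9375.

63.9375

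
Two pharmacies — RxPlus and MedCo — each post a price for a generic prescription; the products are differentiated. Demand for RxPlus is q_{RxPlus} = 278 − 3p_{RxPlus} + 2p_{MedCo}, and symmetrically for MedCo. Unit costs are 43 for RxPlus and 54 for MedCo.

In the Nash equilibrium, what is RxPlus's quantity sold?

182.4375

RxPlus's profit: π = (p_{RxPlus} − 43)(278 − 3p_{RxPlus} + 2p_{MedCo}).
∂π/∂p_{RxPlus} = 407 − 6p_{RxPlus} + 2p_{MedCo} = 0 ⇒ p_{RxPlus} = 407/6 + (1/3)p_{MedCo}.
Similarly p_{MedCo} = 220/3 + (1/3)p_{RxPlus}.
Solving the two reaction functions simultaneously: (1 − (1/3)(1/3))p_{RxPlus} = 407/6 + (1/3)·(220/3), so (8/9)p_{RxPlus} = 1661/18 and p_{RxPlus} = 103.8125.
Then p_{MedCo} = 220/3 + (1/3)·103.8125 = 107.9375.
q_{RxPlus} = 278 − 3·103.8125 + 2·107.9375 = 182.4375.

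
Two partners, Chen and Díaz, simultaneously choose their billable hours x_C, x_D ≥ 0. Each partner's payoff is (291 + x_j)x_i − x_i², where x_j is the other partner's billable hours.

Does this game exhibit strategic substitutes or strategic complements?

strategic complements

Chen's payoff is (291 + x_D)x_C − x_C².
∂π/∂x_C = 291 + x_D − 2x_C = 0, so x_C = 145.5 + 0.5x_D.
The best-response slope dx_C/dx_D = 0.5 > 0: the reaction function is upward-sloping, so the choices are strategic complements.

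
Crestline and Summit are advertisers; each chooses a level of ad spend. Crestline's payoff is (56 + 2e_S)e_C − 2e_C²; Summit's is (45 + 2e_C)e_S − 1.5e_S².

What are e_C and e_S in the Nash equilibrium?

32.25, 36.5

Expanding Crestline's payoff: 56e_C + 2e_Se_C − 2e_C².
∂π/∂e_C = 56 + 2e_S − 4e_C = 0, so e_C = 14 + 0.5e_S.
Likewise for Summit: e_S = 15 + (2/3)e_C.
Plugging e_S into Crestline's best response: e_C = 14 + 0.5(15 + (2/3)e_C) ⇒ (2/3)e_C = 21.5, so e_C = 32.25.
Then e_S = 15 + (2/3)·32.25 = 36.5.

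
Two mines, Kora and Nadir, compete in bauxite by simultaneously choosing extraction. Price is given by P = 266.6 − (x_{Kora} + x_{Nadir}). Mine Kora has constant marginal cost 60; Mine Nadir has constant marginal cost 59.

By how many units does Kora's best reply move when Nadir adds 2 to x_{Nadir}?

Mine Kora's profit: π = x_{Kora}(266.6 − (x_{Kora} + x_{Nadir})) − 60x_{Kora}.
∂π/∂x_{Kora} = 206.6 − 2x_{Kora} − x_{Nadir} = 0, so x_{Kora} = 103.3 − 0.5x_{Nadir}.
The reaction-function slope is −0.5, so a 2-unit rise in x_{Nadir} moves x_{Kora} by −0.5 × 2 = −1. Kora's best response falls — the actions are strategic substitutes.

-1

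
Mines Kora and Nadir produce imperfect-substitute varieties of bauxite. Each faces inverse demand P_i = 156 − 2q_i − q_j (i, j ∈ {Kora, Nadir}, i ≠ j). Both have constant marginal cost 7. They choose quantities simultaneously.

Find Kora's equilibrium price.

Mine Kora's profit: π = q_{Kora}(156 − 2q_{Kora} − q_{Nadir}) − 7q_{Kora}.
∂π/∂q_{Kora} = 149 − 4q_{Kora} − q_{Nadir} = 0 ⇒ q_{Kora} = 37.25 − 0.25q_{Nadir}.
Setting q_{Kora} = q_{Nadir} in the reaction function: q_{Kora} = 37.25 − 0.25q_{Kora}, so q_{Kora} = 37.25 / 1.25 = 29.8.
P_{Kora} = 156 − 2·29.8 − 29.8 = 66.6.

66.6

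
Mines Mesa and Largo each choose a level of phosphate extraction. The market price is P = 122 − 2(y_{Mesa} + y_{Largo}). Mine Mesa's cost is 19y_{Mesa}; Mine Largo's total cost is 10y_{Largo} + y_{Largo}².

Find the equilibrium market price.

Mine Mesa's profit: π = y_{Mesa}(122 − 2(y_{Mesa} + y_{Largo})) − 19y_{Mesa}.
∂π/∂y_{Mesa} = 103 − 4y_{Mesa} − 2y_{Largo} = 0, so y_{Mesa} = 25.75 − 0.5y_{Largo}.
For Largo: ∂π/∂y_{Largo} = 112 − 6y_{Largo} − 2y_{Mesa} = 0 ⇒ y_{Largo} = 56/3 − (1/3)y_{Mesa}.
Solving the two reaction functions simultaneously: (1 − (−0.5)(−1/3))y_{Mesa} = 25.75 − 0.5·(56/3), so (5/6)y_{Mesa} = 197/12 and y_{Mesa} = 19.7.
Then y_{Largo} = 56/3 − (1/3)·19.7 = 12.1.
Equilibrium price: P = 122 − 2·31.8 = 58.4.

58.4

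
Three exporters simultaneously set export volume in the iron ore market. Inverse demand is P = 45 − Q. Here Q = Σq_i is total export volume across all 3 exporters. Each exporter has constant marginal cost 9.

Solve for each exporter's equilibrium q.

9

A representative exporter's profit is π_i = q_i(45 − Q) − 9q_i, with Q = q_i + Σ_{j≠i} q_j.
First-order condition: 36 − 2q_i − Σ_{j≠i} q_j = 0.
Imposing symmetry (q_j = q for all j) turns Σ_{j≠i} q_j into 2q, so 36 = 4q and q = 9.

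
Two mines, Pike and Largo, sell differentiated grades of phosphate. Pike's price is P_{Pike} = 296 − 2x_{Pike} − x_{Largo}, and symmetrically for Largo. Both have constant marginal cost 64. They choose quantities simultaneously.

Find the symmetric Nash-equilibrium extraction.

46.4

Mine Pike's profit: π = x_{Pike}(296 − 2x_{Pike} − x_{Largo}) − 64x_{Pike}.
∂π/∂x_{Pike} = 232 − 4x_{Pike} − x_{Largo} = 0 ⇒ x_{Pike} = 58 − 0.25x_{Largo}.
Setting x_{Pike} = x_{Largo} in the reaction function: x_{Pike} = 58 − 0.25x_{Pike}, so x_{Pike} = 58 / 1.25 = 46.4.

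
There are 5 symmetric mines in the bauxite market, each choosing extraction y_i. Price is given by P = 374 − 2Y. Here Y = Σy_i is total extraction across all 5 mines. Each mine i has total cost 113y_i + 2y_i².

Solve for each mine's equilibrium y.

16.3125

A representative mine's profit is π_i = y_i(374 − 2Y) − 113y_i − 2y_i², with Y = y_i + Σ_{j≠i} y_j.
First-order condition: 261 − 8y_i − 2Σ_{j≠i} y_j = 0.
In a symmetric equilibrium every mine chooses the same y, so Σ_{j≠i} y_j = 4y. The condition becomes 261 − 16y = 0, giving y = 261/16 = 16.3125.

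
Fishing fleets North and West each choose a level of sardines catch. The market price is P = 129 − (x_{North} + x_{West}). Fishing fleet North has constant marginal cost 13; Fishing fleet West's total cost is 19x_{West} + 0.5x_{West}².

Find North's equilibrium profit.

2265.76

Fishing fleet North's profit: π = x_{North}(129 − (x_{North} + x_{West})) − 13x_{North}.
∂π/∂x_{North} = 116 − 2x_{North} − x_{West} = 0, so x_{North} = 58 − 0.5x_{West}.
For West: ∂π/∂x_{West} = 110 − 3x_{West} − x_{North} = 0 ⇒ x_{West} = 110/3 − (1/3)x_{North}.
Substituting the second reaction function into the first: x_{North} = 58 − 0.5(110/3 − (1/3)x_{North}), which gives (5/6)x_{North} = 119/3 ⇒ x_{North} = 47.6.
Then x_{West} = 110/3 − (1/3)·47.6 = 20.8.
Price P = 129 − 68.4 = 60.6.
North's profit: (60.6 − 13)·47.6 = 2265.76.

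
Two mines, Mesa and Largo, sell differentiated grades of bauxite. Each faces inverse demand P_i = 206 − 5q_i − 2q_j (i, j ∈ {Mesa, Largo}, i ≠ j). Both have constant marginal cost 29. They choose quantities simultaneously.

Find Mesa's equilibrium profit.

1087.8125

Mine Mesa's profit: π = q_{Mesa}(206 − 5q_{Mesa} − 2q_{Largo}) − 29q_{Mesa}.
∂π/∂q_{Mesa} = 177 − 10q_{Mesa} − 2q_{Largo} = 0 ⇒ q_{Mesa} = 17.7 − 0.2q_{Largo}.
By symmetry q_{Largo} = q_{Mesa}; substituting into the reaction function, 1.2q_{Mesa} = 17.7 and q_{Mesa} = 14.75.
P_{Mesa} = 206 − 5·14.75 − 2·14.75 = 102.75.
Profit = (102.75 − 29)·14.75 = 1087.8125.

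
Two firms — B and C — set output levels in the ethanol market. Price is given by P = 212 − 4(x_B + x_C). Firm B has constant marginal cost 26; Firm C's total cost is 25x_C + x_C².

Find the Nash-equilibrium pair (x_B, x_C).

17.375, 11.75

Firm B's profit: π = x_B(212 − 4(x_B + x_C)) − 26x_B.
∂π/∂x_B = 186 − 8x_B − 4x_C = 0, so x_B = 23.25 − 0.5x_C.
For C: ∂π/∂x_C = 187 − 10x_C − 4x_B = 0 ⇒ x_C = 18.7 − 0.4x_B.
Substituting the second reaction function into the first: x_B = 23.25 − 0.5(18.7 − 0.4x_B), which gives 0.8x_B = 13.9 ⇒ x_B = 17.375.
Then x_C = 18.7 − 0.4·17.375 = 11.75.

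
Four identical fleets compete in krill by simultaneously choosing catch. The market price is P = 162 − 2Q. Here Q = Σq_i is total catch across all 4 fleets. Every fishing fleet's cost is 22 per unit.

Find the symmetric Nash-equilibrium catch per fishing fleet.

14

A representative fishing fleet's profit is π_i = q_i(162 − 2Q) − 22q_i, with Q = q_i + Σ_{j≠i} q_j.
First-order condition: 140 − 4q_i − 2Σ_{j≠i} q_j = 0.
In a symmetric equilibrium every fishing fleet chooses the same q, so Σ_{j≠i} q_j = 3q. The condition becomes 140 − 10q = 0, giving q = 140/10 = 14.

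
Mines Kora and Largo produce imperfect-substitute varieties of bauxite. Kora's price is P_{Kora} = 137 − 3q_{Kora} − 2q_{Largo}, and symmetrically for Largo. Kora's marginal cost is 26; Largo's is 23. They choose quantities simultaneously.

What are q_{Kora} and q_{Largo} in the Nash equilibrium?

Mine Kora's profit: π = q_{Kora}(137 − 3q_{Kora} − 2q_{Largo}) − 26q_{Kora}.
∂π/∂q_{Kora} = 111 − 6q_{Kora} − 2q_{Largo} = 0 ⇒ q_{Kora} = 18.5 − (1/3)q_{Largo}.
Similarly q_{Largo} = 19 − (1/3)q_{Kora}.
Substituting the second reaction function into the first: q_{Kora} = 18.5 − (1/3)(19 − (1/3)q_{Kora}), which gives (8/9)q_{Kora} = 73/6 ⇒ q_{Kora} = 13.6875.
Then q_{Largo} = 19 − (1/3)·13.6875 = 14.4375.

13.6875, 14.4375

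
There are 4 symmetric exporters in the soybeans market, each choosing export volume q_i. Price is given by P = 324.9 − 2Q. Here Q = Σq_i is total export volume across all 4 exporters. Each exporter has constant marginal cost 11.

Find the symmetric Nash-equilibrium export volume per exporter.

31.39

A representative exporter's profit is π_i = q_i(324.9 − 2Q) − 11q_i, with Q = q_i + Σ_{j≠i} q_j.
First-order condition: 313.9 − 4q_i − 2Σ_{j≠i} q_j = 0.
With identical exporters, set every q_j = q: then 313.9 − 4q − 6q = 0, i.e. q = 313.9/10 = 31.39.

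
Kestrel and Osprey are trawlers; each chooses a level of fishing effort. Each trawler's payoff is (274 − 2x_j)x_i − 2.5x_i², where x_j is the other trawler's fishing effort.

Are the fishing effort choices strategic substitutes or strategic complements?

Kestrel's payoff is (274 − 2x_O)x_K − 2.5x_K².
∂π/∂x_K = 274 − 2x_O − 5x_K = 0, so x_K = 54.8 − 0.4x_O.
The best-response slope dx_K/dx_O = −0.4 < 0: the reaction function is downward-sloping, so the choices are strategic substitutes.

strategic substitutes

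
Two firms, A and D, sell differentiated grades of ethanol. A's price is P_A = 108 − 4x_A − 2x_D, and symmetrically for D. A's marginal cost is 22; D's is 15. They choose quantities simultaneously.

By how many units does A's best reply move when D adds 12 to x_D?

-3

Firm A's profit: π = x_A(108 − 4x_A − 2x_D) − 22x_A.
∂π/∂x_A = 86 − 8x_A − 2x_D = 0 ⇒ x_A = 10.75 − 0.25x_D.
The reaction-function slope is −0.25, so a 12-unit rise in x_D moves x_A by −0.25 × 12 = −3. A's best response falls — the actions are strategic substitutes.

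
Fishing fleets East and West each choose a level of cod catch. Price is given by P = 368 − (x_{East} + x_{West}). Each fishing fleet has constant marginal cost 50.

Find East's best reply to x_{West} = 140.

89

Fishing fleet East's profit: π = x_{East}(368 − (x_{East} + x_{West})) − 50x_{East}.
∂π/∂x_{East} = 318 − 2x_{East} − x_{West} = 0, so x_{East} = 159 − 0.5x_{West}.
At x_{West} = 140: x_{East} = 159 − 0.5·140 = 89.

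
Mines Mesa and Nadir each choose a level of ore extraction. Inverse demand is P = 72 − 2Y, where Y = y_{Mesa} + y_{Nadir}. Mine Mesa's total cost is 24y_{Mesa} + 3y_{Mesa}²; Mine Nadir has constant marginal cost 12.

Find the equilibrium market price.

40

Mine Mesa's profit: π = y_{Mesa}(72 − 2(y_{Mesa} + y_{Nadir})) − 24y_{Mesa} − 3y_{Mesa}².
∂π/∂y_{Mesa} = 48 − 10y_{Mesa} − 2y_{Nadir} = 0, so y_{Mesa} = 4.8 − 0.2y_{Nadir}.
For Nadir: ∂π/∂y_{Nadir} = 60 − 4y_{Nadir} − 2y_{Mesa} = 0 ⇒ y_{Nadir} = 15 − 0.5y_{Mesa}.
Substituting the second reaction function into the first: y_{Mesa} = 4.8 − 0.2(15 − 0.5y_{Mesa}), which gives 0.9y_{Mesa} = 1.8 ⇒ y_{Mesa} = 2.
Then y_{Nadir} = 15 − 0.5·2 = 14.
Equilibrium price: P = 72 − 2·16 = 40.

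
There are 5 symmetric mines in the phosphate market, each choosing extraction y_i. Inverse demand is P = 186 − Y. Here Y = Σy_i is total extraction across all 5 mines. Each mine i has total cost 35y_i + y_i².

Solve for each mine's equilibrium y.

A representative mine's profit is π_i = y_i(186 − Y) − 35y_i − y_i², with Y = y_i + Σ_{j≠i} y_j.
First-order condition: 151 − 4y_i − Σ_{j≠i} y_j = 0.
With identical mines, set every y_j = y: then 151 − 4y − 4y = 0, i.e. y = 151/8 = 18.875.

18.875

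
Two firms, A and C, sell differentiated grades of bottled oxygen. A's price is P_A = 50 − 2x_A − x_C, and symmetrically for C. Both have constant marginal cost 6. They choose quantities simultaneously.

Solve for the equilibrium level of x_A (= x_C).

8.8

Firm A's profit: π = x_A(50 − 2x_A − x_C) − 6x_A.
∂π/∂x_A = 44 − 4x_A − x_C = 0 ⇒ x_A = 11 − 0.25x_C.
Setting x_A = x_C in the reaction function: x_A = 11 − 0.25x_A, so x_A = 11 / 1.25 = 8.8.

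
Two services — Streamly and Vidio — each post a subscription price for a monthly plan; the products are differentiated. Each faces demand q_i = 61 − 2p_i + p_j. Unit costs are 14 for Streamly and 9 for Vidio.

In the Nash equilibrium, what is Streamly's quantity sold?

30

Streamly's profit: π = (p_{Streamly} − 14)(61 − 2p_{Streamly} + p_{Vidio}).
∂π/∂p_{Streamly} = 89 − 4p_{Streamly} + p_{Vidio} = 0 ⇒ p_{Streamly} = 22.25 + 0.25p_{Vidio}.
Similarly p_{Vidio} = 19.75 + 0.25p_{Streamly}.
Substituting the second reaction function into the first: p_{Streamly} = 22.25 + 0.25(19.75 + 0.25p_{Streamly}), which gives 0.9375p_{Streamly} = 27.1875 ⇒ p_{Streamly} = 29.
Then p_{Vidio} = 19.75 + 0.25·29 = 27.
q_{Streamly} = 61 − 2·29 + 27 = 30.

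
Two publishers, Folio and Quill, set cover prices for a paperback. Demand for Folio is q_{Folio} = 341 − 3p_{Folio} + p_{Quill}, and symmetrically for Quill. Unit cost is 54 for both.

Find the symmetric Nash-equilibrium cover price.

Folio's profit: π = (p_{Folio} − 54)(341 − 3p_{Folio} + p_{Quill}).
∂π/∂p_{Folio} = 503 − 6p_{Folio} + p_{Quill} = 0 ⇒ p_{Folio} = 503/6 + (1/6)p_{Quill}.
By symmetry p_{Quill} = p_{Folio}; substituting into the reaction function, (5/6)p_{Folio} = 503/6 and p_{Folio} = 100.6.

100.6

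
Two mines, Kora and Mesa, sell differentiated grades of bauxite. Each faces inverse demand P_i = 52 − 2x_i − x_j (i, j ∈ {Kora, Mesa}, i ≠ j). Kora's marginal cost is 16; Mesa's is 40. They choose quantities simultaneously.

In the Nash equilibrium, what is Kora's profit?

154.88

Mine Kora's profit: π = x_{Kora}(52 − 2x_{Kora} − x_{Mesa}) − 16x_{Kora}.
∂π/∂x_{Kora} = 36 − 4x_{Kora} − x_{Mesa} = 0 ⇒ x_{Kora} = 9 − 0.25x_{Mesa}.
Similarly x_{Mesa} = 3 − 0.25x_{Kora}.
Plugging x_{Mesa} into Kora's best response: x_{Kora} = 9 − 0.25(3 − 0.25x_{Kora}) ⇒ 0.9375x_{Kora} = 8.25, so x_{Kora} = 8.8.
Then x_{Mesa} = 3 − 0.25·8.8 = 0.8.
P_{Kora} = 52 − 2·8.8 − 0.8 = 33.6.
Profit = (33.6 − 16)·8.8 = 154.88.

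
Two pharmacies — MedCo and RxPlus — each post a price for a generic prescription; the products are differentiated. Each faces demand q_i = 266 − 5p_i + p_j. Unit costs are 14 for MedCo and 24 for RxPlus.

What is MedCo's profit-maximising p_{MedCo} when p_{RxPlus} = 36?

MedCo's profit: π = (p_{MedCo} − 14)(266 − 5p_{MedCo} + p_{RxPlus}).
∂π/∂p_{MedCo} = 336 − 10p_{MedCo} + p_{RxPlus} = 0 ⇒ p_{MedCo} = 33.6 + 0.1p_{RxPlus}.
At p_{RxPlus} = 36: p_{MedCo} = 33.6 + 0.1·36 = 37.2.

37.2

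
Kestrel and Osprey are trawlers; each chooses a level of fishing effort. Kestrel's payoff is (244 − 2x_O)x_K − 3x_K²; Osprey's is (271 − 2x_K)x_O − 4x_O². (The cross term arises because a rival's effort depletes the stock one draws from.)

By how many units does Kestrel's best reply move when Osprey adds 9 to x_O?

Expanding Kestrel's payoff: 244x_K − 2x_Ox_K − 3x_K².
∂π/∂x_K = 244 − 2x_O − 6x_K = 0, so x_K = 122/3 − (1/3)x_O.
The reaction-function slope is −1/3, so a 9-unit rise in x_O moves x_K by −1/3 × 9 = −3. Kestrel's best response falls — the actions are strategic substitutes.

-3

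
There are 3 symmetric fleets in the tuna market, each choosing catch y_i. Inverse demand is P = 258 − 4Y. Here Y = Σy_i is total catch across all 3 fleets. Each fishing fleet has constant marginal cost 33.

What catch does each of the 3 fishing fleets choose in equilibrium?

A representative fishing fleet's profit is π_i = y_i(258 − 4Y) − 33y_i, with Y = y_i + Σ_{j≠i} y_j.
First-order condition: 225 − 8y_i − 4Σ_{j≠i} y_j = 0.
In a symmetric equilibrium every fishing fleet chooses the same y, so Σ_{j≠i} y_j = 2y. The condition becomes 225 − 16y = 0, giving y = 225/16 = 14.0625.

14.0625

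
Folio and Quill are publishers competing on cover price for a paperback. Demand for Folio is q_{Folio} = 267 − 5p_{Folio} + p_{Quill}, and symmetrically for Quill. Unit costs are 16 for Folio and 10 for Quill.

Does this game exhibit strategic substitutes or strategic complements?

Folio's profit: π = (p_{Folio} − 16)(267 − 5p_{Folio} + p_{Quill}).
∂π/∂p_{Folio} = 347 − 10p_{Folio} + p_{Quill} = 0 ⇒ p_{Folio} = 34.7 + 0.1p_{Quill}.
The best-response slope dp_{Folio}/dp_{Quill} = 0.1 > 0: the reaction function is upward-sloping, so the choices are strategic complements.

strategic complements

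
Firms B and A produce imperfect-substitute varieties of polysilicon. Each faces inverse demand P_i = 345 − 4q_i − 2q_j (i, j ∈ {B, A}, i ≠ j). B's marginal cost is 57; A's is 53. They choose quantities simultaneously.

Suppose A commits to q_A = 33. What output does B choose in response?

27.75

Firm B's profit: π = q_B(345 − 4q_B − 2q_A) − 57q_B.
∂π/∂q_B = 288 − 8q_B − 2q_A = 0 ⇒ q_B = 36 − 0.25q_A.
At q_A = 33: q_B = 36 − 0.25·33 = 27.75.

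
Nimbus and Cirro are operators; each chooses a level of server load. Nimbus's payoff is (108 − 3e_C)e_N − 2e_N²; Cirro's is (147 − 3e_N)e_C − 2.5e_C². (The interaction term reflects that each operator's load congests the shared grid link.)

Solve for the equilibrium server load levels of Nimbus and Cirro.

9, 24

Expanding Nimbus's payoff: 108e_N − 3e_Ce_N − 2e_N².
∂π/∂e_N = 108 − 3e_C − 4e_N = 0, so e_N = 27 − 0.75e_C.
Likewise for Cirro: e_C = 29.4 − 0.6e_N.
Plugging e_C into Nimbus's best response: e_N = 27 − 0.75(29.4 − 0.6e_N) ⇒ 0.55e_N = 4.95, so e_N = 9.
Then e_C = 29.4 − 0.6·9 = 24.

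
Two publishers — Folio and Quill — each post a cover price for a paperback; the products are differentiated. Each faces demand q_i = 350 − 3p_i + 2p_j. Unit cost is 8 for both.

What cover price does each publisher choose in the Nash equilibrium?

93.5

Folio's profit: π = (p_{Folio} − 8)(350 − 3p_{Folio} + 2p_{Quill}).
∂π/∂p_{Folio} = 374 − 6p_{Folio} + 2p_{Quill} = 0 ⇒ p_{Folio} = 187/3 + (1/3)p_{Quill}.
Setting p_{Folio} = p_{Quill} in the reaction function: p_{Folio} = 187/3 + (1/3)p_{Folio}, so p_{Folio} = (187/3) / (2/3) = 93.5.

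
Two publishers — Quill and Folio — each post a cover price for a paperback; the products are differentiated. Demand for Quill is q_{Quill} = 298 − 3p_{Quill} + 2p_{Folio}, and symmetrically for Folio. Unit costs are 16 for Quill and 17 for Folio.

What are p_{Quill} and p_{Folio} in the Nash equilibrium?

Quill's profit: π = (p_{Quill} − 16)(298 − 3p_{Quill} + 2p_{Folio}).
∂π/∂p_{Quill} = 346 − 6p_{Quill} + 2p_{Folio} = 0 ⇒ p_{Quill} = 173/3 + (1/3)p_{Folio}.
Similarly p_{Folio} = 349/6 + (1/3)p_{Quill}.
Plugging p_{Folio} into Quill's best response: p_{Quill} = 173/3 + (1/3)(349/6 + (1/3)p_{Quill}) ⇒ (8/9)p_{Quill} = 1387/18, so p_{Quill} = 86.6875.
Then p_{Folio} = 349/6 + (1/3)·86.6875 = 87.0625.

86.6875, 87.0625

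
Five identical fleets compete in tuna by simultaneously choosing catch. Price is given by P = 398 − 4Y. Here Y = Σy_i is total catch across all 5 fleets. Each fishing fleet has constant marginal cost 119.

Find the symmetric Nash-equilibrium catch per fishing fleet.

11.625

A representative fishing fleet's profit is π_i = y_i(398 − 4Y) − 119y_i, with Y = y_i + Σ_{j≠i} y_j.
First-order condition: 279 − 8y_i − 4Σ_{j≠i} y_j = 0.
Imposing symmetry (y_j = y for all j) turns Σ_{j≠i} y_j into 4y, so 279 = 24y and y = 11.625.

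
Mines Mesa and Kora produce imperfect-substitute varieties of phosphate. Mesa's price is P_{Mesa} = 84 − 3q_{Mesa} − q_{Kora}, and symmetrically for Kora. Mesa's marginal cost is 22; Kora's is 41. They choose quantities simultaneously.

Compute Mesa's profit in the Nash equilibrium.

265.08

Mine Mesa's profit: π = q_{Mesa}(84 − 3q_{Mesa} − q_{Kora}) − 22q_{Mesa}.
∂π/∂q_{Mesa} = 62 − 6q_{Mesa} − q_{Kora} = 0 ⇒ q_{Mesa} = 31/3 − (1/6)q_{Kora}.
Similarly q_{Kora} = 43/6 − (1/6)q_{Mesa}.
Plugging q_{Kora} into Mesa's best response: q_{Mesa} = 31/3 − (1/6)(43/6 − (1/6)q_{Mesa}) ⇒ (35/36)q_{Mesa} = 329/36, so q_{Mesa} = 9.4.
Then q_{Kora} = 43/6 − (1/6)·9.4 = 5.6.
P_{Mesa} = 84 − 3·9.4 − 5.6 = 50.2.
Profit = (50.2 − 22)·9.4 = 265.08.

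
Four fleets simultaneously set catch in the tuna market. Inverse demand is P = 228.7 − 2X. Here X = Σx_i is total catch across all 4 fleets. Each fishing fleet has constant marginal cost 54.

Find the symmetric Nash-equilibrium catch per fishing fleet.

17.47

A representative fishing fleet's profit is π_i = x_i(228.7 − 2X) − 54x_i, with X = x_i + Σ_{j≠i} x_j.
First-order condition: 174.7 − 4x_i − 2Σ_{j≠i} x_j = 0.
With identical fishing fleets, set every x_j = x: then 174.7 − 4x − 6x = 0, i.e. x = 174.7/10 = 17.47.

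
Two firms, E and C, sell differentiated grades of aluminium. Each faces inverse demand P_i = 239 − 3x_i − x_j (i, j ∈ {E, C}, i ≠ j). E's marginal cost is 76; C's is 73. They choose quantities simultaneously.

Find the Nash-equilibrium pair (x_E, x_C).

23.2, 23.8

Firm E's profit: π = x_E(239 − 3x_E − x_C) − 76x_E.
∂π/∂x_E = 163 − 6x_E − x_C = 0 ⇒ x_E = 163/6 − (1/6)x_C.
Similarly x_C = 83/3 − (1/6)x_E.
Plugging x_C into E's best response: x_E = 163/6 − (1/6)(83/3 − (1/6)x_E) ⇒ (35/36)x_E = 203/9, so x_E = 23.2.
Then x_C = 83/3 − (1/6)·23.2 = 23.8.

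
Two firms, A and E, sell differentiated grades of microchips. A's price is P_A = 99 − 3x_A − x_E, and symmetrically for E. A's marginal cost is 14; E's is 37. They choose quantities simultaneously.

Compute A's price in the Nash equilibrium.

Firm A's profit: π = x_A(99 − 3x_A − x_E) − 14x_A.
∂π/∂x_A = 85 − 6x_A − x_E = 0 ⇒ x_A = 85/6 − (1/6)x_E.
Similarly x_E = 31/3 − (1/6)x_A.
Plugging x_E into A's best response: x_A = 85/6 − (1/6)(31/3 − (1/6)x_A) ⇒ (35/36)x_A = 112/9, so x_A = 12.8.
Then x_E = 31/3 − (1/6)·12.8 = 8.2.
P_A = 99 − 3·12.8 − 8.2 = 52.4.

52.4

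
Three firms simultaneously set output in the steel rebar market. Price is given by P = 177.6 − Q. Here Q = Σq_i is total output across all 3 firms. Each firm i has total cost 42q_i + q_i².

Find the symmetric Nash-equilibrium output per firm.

A representative firm's profit is π_i = q_i(177.6 − Q) − 42q_i − q_i², with Q = q_i + Σ_{j≠i} q_j.
First-order condition: 135.6 − 4q_i − Σ_{j≠i} q_j = 0.
In a symmetric equilibrium every firm chooses the same q, so Σ_{j≠i} q_j = 2q. The condition becomes 135.6 − 6q = 0, giving q = 135.6/6 = 22.6.

22.6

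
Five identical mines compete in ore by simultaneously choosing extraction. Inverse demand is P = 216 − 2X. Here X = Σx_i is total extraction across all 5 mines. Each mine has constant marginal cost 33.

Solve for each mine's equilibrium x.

A representative mine's profit is π_i = x_i(216 − 2X) − 33x_i, with X = x_i + Σ_{j≠i} x_j.
First-order condition: 183 − 4x_i − 2Σ_{j≠i} x_j = 0.
Imposing symmetry (x_j = x for all j) turns Σ_{j≠i} x_j into 4x, so 183 = 12x and x = 15.25.

15.25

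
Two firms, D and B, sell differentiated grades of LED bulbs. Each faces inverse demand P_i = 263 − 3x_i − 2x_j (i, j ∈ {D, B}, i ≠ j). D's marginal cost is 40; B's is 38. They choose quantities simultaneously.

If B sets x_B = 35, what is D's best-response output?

Firm D's profit: π = x_D(263 − 3x_D − 2x_B) − 40x_D.
∂π/∂x_D = 223 − 6x_D − 2x_B = 0 ⇒ x_D = 223/6 − (1/3)x_B.
At x_B = 35: x_D = 223/6 − (1/3)·35 = 25.5.

25.5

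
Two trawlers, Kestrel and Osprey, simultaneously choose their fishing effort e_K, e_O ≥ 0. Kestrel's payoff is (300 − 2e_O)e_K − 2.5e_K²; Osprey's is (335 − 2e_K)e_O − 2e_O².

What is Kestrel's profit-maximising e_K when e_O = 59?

Expanding Kestrel's payoff: 300e_K − 2e_Oe_K − 2.5e_K².
∂π/∂e_K = 300 − 2e_O − 5e_K = 0, so e_K = 60 − 0.4e_O.
At e_O = 59: e_K = 60 − 0.4·59 = 36.4.

36.4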